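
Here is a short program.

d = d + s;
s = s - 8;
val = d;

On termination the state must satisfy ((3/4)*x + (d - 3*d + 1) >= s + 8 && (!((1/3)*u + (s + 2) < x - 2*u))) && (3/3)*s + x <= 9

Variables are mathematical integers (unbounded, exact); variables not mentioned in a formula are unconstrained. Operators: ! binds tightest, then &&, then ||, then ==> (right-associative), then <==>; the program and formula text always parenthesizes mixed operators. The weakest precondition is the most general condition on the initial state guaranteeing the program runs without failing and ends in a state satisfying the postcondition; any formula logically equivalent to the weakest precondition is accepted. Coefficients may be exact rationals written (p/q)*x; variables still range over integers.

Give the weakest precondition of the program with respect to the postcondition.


Working backward. After the program, the postcondition ((3/4)*x + (d - 3*d + 1) >= s + 8 && (!((1/3)*u + (s + 2) < x - 2*u))) && (3/3)*s + x <= 9 must hold; in canonical form it is (3/4)*x >= 2*d + s + 7 && (!(s + (7/3)*u < x - 2)) && s + x <= 9.
Before val := d: (3/4)*x >= 2*d + s + 7 && (!(s + (7/3)*u < x - 2)) && s + x <= 9
Before s := s - 8: (3/4)*x >= 2*d + s - 1 && (!(s + (7/3)*u < x + 6)) && s + x <= 17
Before d := d + s: (3/4)*x >= 2*d + 3*s - 1 && (!(s + (7/3)*u < x + 6)) && s + x <= 17
Answer: WP = (3/4)*x >= 2*d + 3*s - 1 && (!(s + (7/3)*u < x + 6)) && s + x <= 17


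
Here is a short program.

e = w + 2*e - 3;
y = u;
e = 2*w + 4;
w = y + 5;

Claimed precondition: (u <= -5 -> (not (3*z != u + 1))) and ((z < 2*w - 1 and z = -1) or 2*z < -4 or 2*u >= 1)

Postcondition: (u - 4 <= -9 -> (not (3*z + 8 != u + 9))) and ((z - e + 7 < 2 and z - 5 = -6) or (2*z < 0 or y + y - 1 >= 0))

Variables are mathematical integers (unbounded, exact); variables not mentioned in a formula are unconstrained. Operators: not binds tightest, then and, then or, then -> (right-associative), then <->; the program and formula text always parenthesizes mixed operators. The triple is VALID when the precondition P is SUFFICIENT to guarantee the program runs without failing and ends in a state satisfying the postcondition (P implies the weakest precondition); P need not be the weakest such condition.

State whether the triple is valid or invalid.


Working backward. After the program, the postcondition (u - 4 <= -9 -> (not (3*z + 8 != u + 9))) and ((z - e + 7 < 2 and z - 5 = -6) or (2*z < 0 or y + y - 1 >= 0)) must hold; in canonical form it is (u <= -5 -> (not (3*z != u + 1))) and ((z < e - 5 and z = -1) or 2*z < 0 or 2*y >= 1).
Before w := y + 5: (u <= -5 -> (not (3*z != u + 1))) and ((z < e - 5 and z = -1) or 2*z < 0 or 2*y >= 1)
Before e := 2*w + 4: (u <= -5 -> (not (3*z != u + 1))) and ((z < 2*w - 1 and z = -1) or 2*z < 0 or 2*y >= 1)
Before y := u: (u <= -5 -> (not (3*z != u + 1))) and ((z < 2*w - 1 and z = -1) or 2*z < 0 or 2*u >= 1)
Before e := w + 2*e - 3: (u <= -5 -> (not (3*z != u + 1))) and ((z < 2*w - 1 and z = -1) or 2*z < 0 or 2*u >= 1)
The weakest precondition is (u <= -5 -> (not (3*z != u + 1))) and ((z < 2*w - 1 and z = -1) or 2*z < 0 or 2*u >= 1).
Check whether (u <= -5 -> (not (3*z != u + 1))) and ((z < 2*w - 1 and z = -1) or 2*z < -4 or 2*u >= 1) implies it.
Every state satisfying the precondition satisfies the weakest precondition: the implication holds.
Answer: valid


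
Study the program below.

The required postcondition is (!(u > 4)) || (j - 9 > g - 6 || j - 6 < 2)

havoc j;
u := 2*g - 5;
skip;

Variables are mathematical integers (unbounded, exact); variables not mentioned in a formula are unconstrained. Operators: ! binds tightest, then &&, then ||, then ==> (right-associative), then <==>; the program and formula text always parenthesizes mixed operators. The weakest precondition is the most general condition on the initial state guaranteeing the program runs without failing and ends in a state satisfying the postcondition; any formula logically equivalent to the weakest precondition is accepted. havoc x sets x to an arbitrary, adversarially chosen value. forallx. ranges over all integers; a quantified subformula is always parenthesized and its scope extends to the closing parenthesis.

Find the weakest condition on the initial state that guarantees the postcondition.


Working backward. After the program, the postcondition (!(u > 4)) || (j - 9 > g - 6 || j - 6 < 2) must hold; in canonical form it is (!(u > 4)) || j > g + 3 || j < 8.
Before skip: (!(u > 4)) || j > g + 3 || j < 8
Before u := 2*g - 5: (!(2*g > 9)) || j > g + 3 || j < 8
Before havoc j: forall j_1. ((!(2*g > 9)) || j_1 > g + 3 || j_1 < 8)
Answer: WP = forall j_1. ((!(2*g > 9)) || j_1 > g + 3 || j_1 < 8)


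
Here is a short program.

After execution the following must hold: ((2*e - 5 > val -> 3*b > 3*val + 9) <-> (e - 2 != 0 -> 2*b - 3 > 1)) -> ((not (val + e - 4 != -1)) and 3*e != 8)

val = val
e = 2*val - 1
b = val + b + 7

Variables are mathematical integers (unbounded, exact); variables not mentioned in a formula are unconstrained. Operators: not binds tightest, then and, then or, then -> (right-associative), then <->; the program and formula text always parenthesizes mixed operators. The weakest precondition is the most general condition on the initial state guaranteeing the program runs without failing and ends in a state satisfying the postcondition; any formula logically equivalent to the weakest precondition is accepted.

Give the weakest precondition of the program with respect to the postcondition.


Working backward. After the program, the postcondition ((2*e - 5 > val -> 3*b > 3*val + 9) <-> (e - 2 != 0 -> 2*b - 3 > 1)) -> ((not (val + e - 4 != -1)) and 3*e != 8) must hold; in canonical form it is ((2*e > val + 5 -> 3*b > 3*val + 9) <-> (e != 2 -> 2*b > 4)) -> ((not (e + val != 3)) and 3*e != 8).
Before b := val + b + 7: ((2*e > val + 5 -> 3*b > -12) <-> (e != 2 -> 2*b + 2*val > -10)) -> ((not (e + val != 3)) and 3*e != 8)
Before e := 2*val - 1: ((3*val > 7 -> 3*b > -12) <-> (2*val != 3 -> 2*b + 2*val > -10)) -> ((not (3*val != 4)) and 6*val != 11)
Before val := val: ((3*val > 7 -> 3*b > -12) <-> (2*val != 3 -> 2*b + 2*val > -10)) -> ((not (3*val != 4)) and 6*val != 11)
Answer: WP = ((3*val > 7 -> 3*b > -12) <-> (2*val != 3 -> 2*b + 2*val > -10)) -> ((not (3*val != 4)) and 6*val != 11)


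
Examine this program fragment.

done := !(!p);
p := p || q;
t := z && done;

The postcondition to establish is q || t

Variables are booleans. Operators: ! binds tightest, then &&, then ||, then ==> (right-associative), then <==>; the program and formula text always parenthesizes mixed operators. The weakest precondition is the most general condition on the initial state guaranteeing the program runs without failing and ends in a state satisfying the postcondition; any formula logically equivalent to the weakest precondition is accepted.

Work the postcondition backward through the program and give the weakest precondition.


Working backward. After the program, q || t must hold.
Before t := z && done: q || (z && done)
Before p := p || q: q || (z && done)
Before done := !(!p): q || (z && p)
Answer: WP = q || (z && p)


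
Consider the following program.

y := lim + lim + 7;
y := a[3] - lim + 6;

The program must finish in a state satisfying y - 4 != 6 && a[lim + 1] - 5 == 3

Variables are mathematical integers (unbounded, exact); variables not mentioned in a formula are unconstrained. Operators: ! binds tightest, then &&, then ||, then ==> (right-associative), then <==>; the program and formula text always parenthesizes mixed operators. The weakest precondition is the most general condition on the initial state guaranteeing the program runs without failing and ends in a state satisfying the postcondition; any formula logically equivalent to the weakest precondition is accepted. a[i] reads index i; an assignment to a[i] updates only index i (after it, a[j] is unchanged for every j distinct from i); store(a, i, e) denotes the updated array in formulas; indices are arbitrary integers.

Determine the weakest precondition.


Working backward. After the program, the postcondition y - 4 != 6 && a[lim + 1] - 5 == 3 must hold; in canonical form it is y != 10 && a[lim + 1] == 8.
Before y := a[3] - lim + 6: a[3] != lim + 4 && a[lim + 1] == 8
Before y := lim + lim + 7: a[3] != lim + 4 && a[lim + 1] == 8
Answer: WP = a[3] != lim + 4 && a[lim + 1] == 8


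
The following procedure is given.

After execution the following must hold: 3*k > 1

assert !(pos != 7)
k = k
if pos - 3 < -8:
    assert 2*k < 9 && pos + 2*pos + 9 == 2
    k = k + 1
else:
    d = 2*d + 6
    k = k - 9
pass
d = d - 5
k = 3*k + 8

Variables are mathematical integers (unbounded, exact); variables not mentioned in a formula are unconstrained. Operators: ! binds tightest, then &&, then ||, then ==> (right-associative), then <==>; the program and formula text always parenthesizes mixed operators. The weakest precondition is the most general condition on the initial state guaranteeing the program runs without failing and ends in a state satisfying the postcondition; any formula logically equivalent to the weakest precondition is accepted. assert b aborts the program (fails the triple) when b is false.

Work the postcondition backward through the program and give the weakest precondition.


Working backward. After the program, 3*k > 1 must hold.
Before k := 3*k + 8: 9*k > -23
Before d := d - 5: 9*k > -23
Before skip: 9*k > -23
Then branch requires 2*k < 9 && 3*pos == -7 && 9*k > -32; else branch requires 9*k > 58.
Before the if: (pos < -5 ==> (2*k < 9 && 3*pos == -7 && 9*k > -32)) && ((!(pos < -5)) ==> 9*k > 58)
Before k := k: (pos < -5 ==> (2*k < 9 && 3*pos == -7 && 9*k > -32)) && ((!(pos < -5)) ==> 9*k > 58)
Before assert !(pos != 7): (!(pos != 7)) && (pos < -5 ==> (2*k < 9 && 3*pos == -7 && 9*k > -32)) && ((!(pos < -5)) ==> 9*k > 58)
Answer: WP = (!(pos != 7)) && (pos < -5 ==> (2*k < 9 && 3*pos == -7 && 9*k > -32)) && ((!(pos < -5)) ==> 9*k > 58)


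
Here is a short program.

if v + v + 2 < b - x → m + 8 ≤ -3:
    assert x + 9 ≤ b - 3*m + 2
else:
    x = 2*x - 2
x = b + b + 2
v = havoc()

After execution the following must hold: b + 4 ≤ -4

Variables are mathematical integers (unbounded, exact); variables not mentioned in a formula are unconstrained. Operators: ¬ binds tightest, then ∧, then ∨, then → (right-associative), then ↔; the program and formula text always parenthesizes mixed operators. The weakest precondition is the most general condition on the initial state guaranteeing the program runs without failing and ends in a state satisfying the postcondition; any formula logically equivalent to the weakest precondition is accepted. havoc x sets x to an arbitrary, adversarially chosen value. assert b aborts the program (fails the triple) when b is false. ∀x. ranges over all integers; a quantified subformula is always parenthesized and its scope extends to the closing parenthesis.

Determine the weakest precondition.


Working backward. After the program, the postcondition b + 4 ≤ -4 must hold; in canonical form it is b ≤ -8.
Before havoc v: b ≤ -8
Before x := b + b + 2: b ≤ -8
Then branch requires 3*m + x ≤ b - 7 ∧ b ≤ -8; else branch requires b ≤ -8.
Before the if: ((2*v + x < b - 2 → m ≤ -11) → (3*m + x ≤ b - 7 ∧ b ≤ -8)) ∧ ((¬(2*v + x < b - 2 → m ≤ -11)) → b ≤ -8)
Answer: WP = ((2*v + x < b - 2 → m ≤ -11) → (3*m + x ≤ b - 7 ∧ b ≤ -8)) ∧ ((¬(2*v + x < b - 2 → m ≤ -11)) → b ≤ -8)


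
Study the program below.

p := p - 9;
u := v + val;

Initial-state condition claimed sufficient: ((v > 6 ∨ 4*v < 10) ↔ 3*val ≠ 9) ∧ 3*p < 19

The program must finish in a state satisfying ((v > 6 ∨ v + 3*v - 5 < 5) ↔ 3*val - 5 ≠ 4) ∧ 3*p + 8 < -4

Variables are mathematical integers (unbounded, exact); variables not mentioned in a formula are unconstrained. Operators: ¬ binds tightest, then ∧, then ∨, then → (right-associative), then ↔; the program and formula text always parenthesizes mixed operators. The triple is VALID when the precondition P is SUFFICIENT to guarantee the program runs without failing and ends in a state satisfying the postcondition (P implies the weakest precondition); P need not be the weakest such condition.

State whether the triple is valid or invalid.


Working backward. After the program, the postcondition ((v > 6 ∨ v + 3*v - 5 < 5) ↔ 3*val - 5 ≠ 4) ∧ 3*p + 8 < -4 must hold; in canonical form it is ((v > 6 ∨ 4*v < 10) ↔ 3*val ≠ 9) ∧ 3*p < -12.
Before u := v + val: ((v > 6 ∨ 4*v < 10) ↔ 3*val ≠ 9) ∧ 3*p < -12
Before p := p - 9: ((v > 6 ∨ 4*v < 10) ↔ 3*val ≠ 9) ∧ 3*p < 15
The weakest precondition is ((v > 6 ∨ 4*v < 10) ↔ 3*val ≠ 9) ∧ 3*p < 15.
Check whether ((v > 6 ∨ 4*v < 10) ↔ 3*val ≠ 9) ∧ 3*p < 19 implies it.
Countermodel: at the initial state p = 5, v = 0, val = 4, the precondition holds but the weakest precondition fails.
Answer: invalid


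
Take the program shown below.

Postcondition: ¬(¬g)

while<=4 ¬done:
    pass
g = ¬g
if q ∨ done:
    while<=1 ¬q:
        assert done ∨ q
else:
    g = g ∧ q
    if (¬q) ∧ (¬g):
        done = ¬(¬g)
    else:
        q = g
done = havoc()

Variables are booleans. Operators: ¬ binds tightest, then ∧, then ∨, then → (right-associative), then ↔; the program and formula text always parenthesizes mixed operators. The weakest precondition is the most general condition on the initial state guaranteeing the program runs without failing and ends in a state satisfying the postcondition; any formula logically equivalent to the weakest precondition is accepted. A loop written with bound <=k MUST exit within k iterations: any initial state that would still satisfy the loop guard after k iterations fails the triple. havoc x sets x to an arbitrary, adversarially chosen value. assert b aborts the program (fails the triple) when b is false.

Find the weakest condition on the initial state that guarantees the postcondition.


Working backward. After the program, the postcondition ¬(¬g) must hold; in canonical form it is g.
Before havoc done: g
Then branch requires ((¬q) → ((done ∨ q) ∧ q ∧ g)) ∧ (q → g); else branch requires (((¬q) ∧ (¬(g ∧ q))) → (g ∧ q)) ∧ ((¬((¬q) ∧ (¬(g ∧ q)))) → (g ∧ q)).
Before the if: ((q ∨ done) → (((¬q) → ((done ∨ q) ∧ q ∧ g)) ∧ (q → g))) ∧ ((¬(q ∨ done)) → ((((¬q) ∧ (¬(g ∧ q))) → (g ∧ q)) ∧ ((¬((¬q) ∧ (¬(g ∧ q)))) → (g ∧ q))))
Before g := ¬g: ((q ∨ done) → (((¬q) → ((done ∨ q) ∧ q ∧ (¬g))) ∧ (q → (¬g)))) ∧ ((¬(q ∨ done)) → ((((¬q) ∧ (¬((¬g) ∧ q))) → ((¬g) ∧ q)) ∧ ((¬((¬q) ∧ (¬((¬g) ∧ q)))) → ((¬g) ∧ q))))
Before the loop (bound <=4), unroll the exhaustion recursion (WP_0 = exit-now case; WP_j = one more guarded iteration, up to j = 4):
  WP_0: done ∧ ((q ∨ done) → (((¬q) → ((done ∨ q) ∧ q ∧ (¬g))) ∧ (q → (¬g)))) ∧ ((¬(q ∨ done)) → ((((¬q) ∧ (¬((¬g) ∧ q))) → ((¬g) ∧ q)) ∧ ((¬((¬q) ∧ (¬((¬g) ∧ q)))) → ((¬g) ∧ q))))
  WP_1: ((¬done) → (done ∧ ((q ∨ done) → (((¬q) → ((done ∨ q) ∧ q ∧ (¬g))) ∧ (q → (¬g)))) ∧ ((¬(q ∨ done)) → ((((¬q) ∧ (¬((¬g) ∧ q))) → ((¬g) ∧ q)) ∧ ((¬((¬q) ∧ (¬((¬g) ∧ q)))) → ((¬g) ∧ q)))))) ∧ (done → (((q ∨ done) → (((¬q) → ((done ∨ q) ∧ q ∧ (¬g))) ∧ (q → (¬g)))) ∧ ((¬(q ∨ done)) → ((((¬q) ∧ (¬((¬g) ∧ q))) → ((¬g) ∧ q)) ∧ ((¬((¬q) ∧ (¬((¬g) ∧ q)))) → ((¬g) ∧ q))))))
  WP_2: ((¬done) → (((¬done) → (done ∧ ((q ∨ done) → (((¬q) → ((done ∨ q) ∧ q ∧ (¬g))) ∧ (q → (¬g)))) ∧ ((¬(q ∨ done)) → ((((¬q) ∧ (¬((¬g) ∧ q))) → ((¬g) ∧ q)) ∧ ((¬((¬q) ∧ (¬((¬g) ∧ q)))) → ((¬g) ∧ q)))))) ∧ (done → (((q ∨ done) → (((¬q) → ((done ∨ q) ∧ q ∧ (¬g))) ∧ (q → (¬g)))) ∧ ((¬(q ∨ done)) → ((((¬q) ∧ (¬((¬g) ∧ q))) → ((¬g) ∧ q)) ∧ ((¬((¬q) ∧ (¬((¬g) ∧ q)))) → ((¬g) ∧ q)))))))) ∧ (done → (((q ∨ done) → (((¬q) → ((done ∨ q) ∧ q ∧ (¬g))) ∧ (q → (¬g)))) ∧ ((¬(q ∨ done)) → ((((¬q) ∧ (¬((¬g) ∧ q))) → ((¬g) ∧ q)) ∧ ((¬((¬q) ∧ (¬((¬g) ∧ q)))) → ((¬g) ∧ q))))))
  WP_3: ((¬done) → (((¬done) → (((¬done) → (done ∧ ((q ∨ done) → (((¬q) → ((done ∨ q) ∧ q ∧ (¬g))) ∧ (q → (¬g)))) ∧ ((¬(q ∨ done)) → ((((¬q) ∧ (¬((¬g) ∧ q))) → ((¬g) ∧ q)) ∧ ((¬((¬q) ∧ (¬((¬g) ∧ q)))) → ((¬g) ∧ q)))))) ∧ (done → (((q ∨ done) → (((¬q) → ((done ∨ q) ∧ q ∧ (¬g))) ∧ (q → (¬g)))) ∧ ((¬(q ∨ done)) → ((((¬q) ∧ (¬((¬g) ∧ q))) → ((¬g) ∧ q)) ∧ ((¬((¬q) ∧ (¬((¬g) ∧ q)))) → ((¬g) ∧ q)))))))) ∧ (done → (((q ∨ done) → (((¬q) → ((done ∨ q) ∧ q ∧ (¬g))) ∧ (q → (¬g)))) ∧ ((¬(q ∨ done)) → ((((¬q) ∧ (¬((¬g) ∧ q))) → ((¬g) ∧ q)) ∧ ((¬((¬q) ∧ (¬((¬g) ∧ q)))) → ((¬g) ∧ q)))))))) ∧ (done → (((q ∨ done) → (((¬q) → ((done ∨ q) ∧ q ∧ (¬g))) ∧ (q → (¬g)))) ∧ ((¬(q ∨ done)) → ((((¬q) ∧ (¬((¬g) ∧ q))) → ((¬g) ∧ q)) ∧ ((¬((¬q) ∧ (¬((¬g) ∧ q)))) → ((¬g) ∧ q))))))
  WP_4: ((¬done) → (((¬done) → (((¬done) → (((¬done) → (done ∧ ((q ∨ done) → (((¬q) → ((done ∨ q) ∧ q ∧ (¬g))) ∧ (q → (¬g)))) ∧ ((¬(q ∨ done)) → ((((¬q) ∧ (¬((¬g) ∧ q))) → ((¬g) ∧ q)) ∧ ((¬((¬q) ∧ (¬((¬g) ∧ q)))) → ((¬g) ∧ q)))))) ∧ (done → (((q ∨ done) → (((¬q) → ((done ∨ q) ∧ q ∧ (¬g))) ∧ (q → (¬g)))) ∧ ((¬(q ∨ done)) → ((((¬q) ∧ (¬((¬g) ∧ q))) → ((¬g) ∧ q)) ∧ ((¬((¬q) ∧ (¬((¬g) ∧ q)))) → ((¬g) ∧ q)))))))) ∧ (done → (((q ∨ done) → (((¬q) → ((done ∨ q) ∧ q ∧ (¬g))) ∧ (q → (¬g)))) ∧ ((¬(q ∨ done)) → ((((¬q) ∧ (¬((¬g) ∧ q))) → ((¬g) ∧ q)) ∧ ((¬((¬q) ∧ (¬((¬g) ∧ q)))) → ((¬g) ∧ q)))))))) ∧ (done → (((q ∨ done) → (((¬q) → ((done ∨ q) ∧ q ∧ (¬g))) ∧ (q → (¬g)))) ∧ ((¬(q ∨ done)) → ((((¬q) ∧ (¬((¬g) ∧ q))) → ((¬g) ∧ q)) ∧ ((¬((¬q) ∧ (¬((¬g) ∧ q)))) → ((¬g) ∧ q)))))))) ∧ (done → (((q ∨ done) → (((¬q) → ((done ∨ q) ∧ q ∧ (¬g))) ∧ (q → (¬g)))) ∧ ((¬(q ∨ done)) → ((((¬q) ∧ (¬((¬g) ∧ q))) → ((¬g) ∧ q)) ∧ ((¬((¬q) ∧ (¬((¬g) ∧ q)))) → ((¬g) ∧ q))))))
So before the loop: ((¬done) → (((¬done) → (((¬done) → (((¬done) → (done ∧ ((q ∨ done) → (((¬q) → ((done ∨ q) ∧ q ∧ (¬g))) ∧ (q → (¬g)))) ∧ ((¬(q ∨ done)) → ((((¬q) ∧ (¬((¬g) ∧ q))) → ((¬g) ∧ q)) ∧ ((¬((¬q) ∧ (¬((¬g) ∧ q)))) → ((¬g) ∧ q)))))) ∧ (done → (((q ∨ done) → (((¬q) → ((done ∨ q) ∧ q ∧ (¬g))) ∧ (q → (¬g)))) ∧ ((¬(q ∨ done)) → ((((¬q) ∧ (¬((¬g) ∧ q))) → ((¬g) ∧ q)) ∧ ((¬((¬q) ∧ (¬((¬g) ∧ q)))) → ((¬g) ∧ q)))))))) ∧ (done → (((q ∨ done) → (((¬q) → ((done ∨ q) ∧ q ∧ (¬g))) ∧ (q → (¬g)))) ∧ ((¬(q ∨ done)) → ((((¬q) ∧ (¬((¬g) ∧ q))) → ((¬g) ∧ q)) ∧ ((¬((¬q) ∧ (¬((¬g) ∧ q)))) → ((¬g) ∧ q)))))))) ∧ (done → (((q ∨ done) → (((¬q) → ((done ∨ q) ∧ q ∧ (¬g))) ∧ (q → (¬g)))) ∧ ((¬(q ∨ done)) → ((((¬q) ∧ (¬((¬g) ∧ q))) → ((¬g) ∧ q)) ∧ ((¬((¬q) ∧ (¬((¬g) ∧ q)))) → ((¬g) ∧ q)))))))) ∧ (done → (((q ∨ done) → (((¬q) → ((done ∨ q) ∧ q ∧ (¬g))) ∧ (q → (¬g)))) ∧ ((¬(q ∨ done)) → ((((¬q) ∧ (¬((¬g) ∧ q))) → ((¬g) ∧ q)) ∧ ((¬((¬q) ∧ (¬((¬g) ∧ q)))) → ((¬g) ∧ q))))))
Answer: WP = ((¬done) → (((¬done) → (((¬done) → (((¬done) → (done ∧ ((q ∨ done) → (((¬q) → ((done ∨ q) ∧ q ∧ (¬g))) ∧ (q → (¬g)))) ∧ ((¬(q ∨ done)) → ((((¬q) ∧ (¬((¬g) ∧ q))) → ((¬g) ∧ q)) ∧ ((¬((¬q) ∧ (¬((¬g) ∧ q)))) → ((¬g) ∧ q)))))) ∧ (done → (((q ∨ done) → (((¬q) → ((done ∨ q) ∧ q ∧ (¬g))) ∧ (q → (¬g)))) ∧ ((¬(q ∨ done)) → ((((¬q) ∧ (¬((¬g) ∧ q))) → ((¬g) ∧ q)) ∧ ((¬((¬q) ∧ (¬((¬g) ∧ q)))) → ((¬g) ∧ q)))))))) ∧ (done → (((q ∨ done) → (((¬q) → ((done ∨ q) ∧ q ∧ (¬g))) ∧ (q → (¬g)))) ∧ ((¬(q ∨ done)) → ((((¬q) ∧ (¬((¬g) ∧ q))) → ((¬g) ∧ q)) ∧ ((¬((¬q) ∧ (¬((¬g) ∧ q)))) → ((¬g) ∧ q)))))))) ∧ (done → (((q ∨ done) → (((¬q) → ((done ∨ q) ∧ q ∧ (¬g))) ∧ (q → (¬g)))) ∧ ((¬(q ∨ done)) → ((((¬q) ∧ (¬((¬g) ∧ q))) → ((¬g) ∧ q)) ∧ ((¬((¬q) ∧ (¬((¬g) ∧ q)))) → ((¬g) ∧ q)))))))) ∧ (done → (((q ∨ done) → (((¬q) → ((done ∨ q) ∧ q ∧ (¬g))) ∧ (q → (¬g)))) ∧ ((¬(q ∨ done)) → ((((¬q) ∧ (¬((¬g) ∧ q))) → ((¬g) ∧ q)) ∧ ((¬((¬q) ∧ (¬((¬g) ∧ q)))) → ((¬g) ∧ q))))))


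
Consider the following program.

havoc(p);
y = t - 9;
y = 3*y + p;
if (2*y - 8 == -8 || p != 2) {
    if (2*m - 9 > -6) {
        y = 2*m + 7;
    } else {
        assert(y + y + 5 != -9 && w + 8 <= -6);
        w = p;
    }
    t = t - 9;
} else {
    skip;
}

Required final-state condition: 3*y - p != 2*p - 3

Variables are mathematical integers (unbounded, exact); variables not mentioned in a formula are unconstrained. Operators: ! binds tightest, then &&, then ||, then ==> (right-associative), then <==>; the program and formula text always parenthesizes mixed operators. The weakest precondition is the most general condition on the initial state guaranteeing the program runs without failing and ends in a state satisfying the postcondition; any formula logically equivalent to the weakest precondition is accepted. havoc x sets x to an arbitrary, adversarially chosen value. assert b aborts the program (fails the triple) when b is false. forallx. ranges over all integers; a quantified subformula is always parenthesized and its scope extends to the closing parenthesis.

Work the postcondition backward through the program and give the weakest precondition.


Working backward. After the program, the postcondition 3*y - p != 2*p - 3 must hold; in canonical form it is 3*y != 3*p - 3.
Then branch requires (2*m > 3 ==> 6*m != 3*p - 24) && ((!(2*m > 3)) ==> (2*y != -14 && w <= -14 && 3*y != 3*p - 3)); else branch requires 3*y != 3*p - 3.
Before the if: ((2*y == 0 || p != 2) ==> ((2*m > 3 ==> 6*m != 3*p - 24) && ((!(2*m > 3)) ==> (2*y != -14 && w <= -14 && 3*y != 3*p - 3)))) && ((!(2*y == 0 || p != 2)) ==> 3*y != 3*p - 3)
Before y := 3*y + p: ((2*p + 6*y == 0 || p != 2) ==> ((2*m > 3 ==> 6*m != 3*p - 24) && ((!(2*m > 3)) ==> (2*p + 6*y != -14 && w <= -14 && 9*y != -3)))) && ((!(2*p + 6*y == 0 || p != 2)) ==> 9*y != -3)
Before y := t - 9: ((2*p + 6*t == 54 || p != 2) ==> ((2*m > 3 ==> 6*m != 3*p - 24) && ((!(2*m > 3)) ==> (2*p + 6*t != 40 && w <= -14 && 9*t != 78)))) && ((!(2*p + 6*t == 54 || p != 2)) ==> 9*t != 78)
Before havoc p: forall p_1. (((2*p_1 + 6*t == 54 || p_1 != 2) ==> ((2*m > 3 ==> 6*m != 3*p_1 - 24) && ((!(2*m > 3)) ==> (2*p_1 + 6*t != 40 && w <= -14 && 9*t != 78)))) && ((!(2*p_1 + 6*t == 54 || p_1 != 2)) ==> 9*t != 78))
Answer: WP = forall p_1. (((2*p_1 + 6*t == 54 || p_1 != 2) ==> ((2*m > 3 ==> 6*m != 3*p_1 - 24) && ((!(2*m > 3)) ==> (2*p_1 + 6*t != 40 && w <= -14 && 9*t != 78)))) && ((!(2*p_1 + 6*t == 54 || p_1 != 2)) ==> 9*t != 78))


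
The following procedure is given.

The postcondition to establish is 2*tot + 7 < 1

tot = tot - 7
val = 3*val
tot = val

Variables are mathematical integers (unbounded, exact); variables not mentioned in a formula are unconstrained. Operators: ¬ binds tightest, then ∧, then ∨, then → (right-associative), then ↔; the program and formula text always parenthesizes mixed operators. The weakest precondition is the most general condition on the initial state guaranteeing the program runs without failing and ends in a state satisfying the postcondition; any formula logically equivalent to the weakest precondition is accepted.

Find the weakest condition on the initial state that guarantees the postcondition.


Working backward. After the program, the postcondition 2*tot + 7 < 1 must hold; in canonical form it is 2*tot < -6.
Before tot := val: 2*val < -6
Before val := 3*val: 6*val < -6
Before tot := tot - 7: 6*val < -6
Answer: WP = 6*val < -6


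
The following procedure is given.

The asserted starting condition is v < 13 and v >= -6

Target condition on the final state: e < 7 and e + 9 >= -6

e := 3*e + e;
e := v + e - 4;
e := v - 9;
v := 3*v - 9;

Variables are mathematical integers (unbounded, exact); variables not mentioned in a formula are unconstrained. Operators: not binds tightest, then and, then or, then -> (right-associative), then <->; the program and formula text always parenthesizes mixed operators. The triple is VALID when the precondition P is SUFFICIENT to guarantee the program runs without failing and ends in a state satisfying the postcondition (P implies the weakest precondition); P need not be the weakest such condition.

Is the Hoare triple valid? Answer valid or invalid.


Working backward. After the program, the postcondition e < 7 and e + 9 >= -6 must hold; in canonical form it is e < 7 and e >= -15.
Before v := 3*v - 9: e < 7 and e >= -15
Before e := v - 9: v < 16 and v >= -6
Before e := v + e - 4: v < 16 and v >= -6
Before e := 3*e + e: v < 16 and v >= -6
The weakest precondition is v < 16 and v >= -6.
Check whether v < 13 and v >= -6 implies it.
Every state satisfying the precondition satisfies the weakest precondition: the implication holds.
Answer: valid


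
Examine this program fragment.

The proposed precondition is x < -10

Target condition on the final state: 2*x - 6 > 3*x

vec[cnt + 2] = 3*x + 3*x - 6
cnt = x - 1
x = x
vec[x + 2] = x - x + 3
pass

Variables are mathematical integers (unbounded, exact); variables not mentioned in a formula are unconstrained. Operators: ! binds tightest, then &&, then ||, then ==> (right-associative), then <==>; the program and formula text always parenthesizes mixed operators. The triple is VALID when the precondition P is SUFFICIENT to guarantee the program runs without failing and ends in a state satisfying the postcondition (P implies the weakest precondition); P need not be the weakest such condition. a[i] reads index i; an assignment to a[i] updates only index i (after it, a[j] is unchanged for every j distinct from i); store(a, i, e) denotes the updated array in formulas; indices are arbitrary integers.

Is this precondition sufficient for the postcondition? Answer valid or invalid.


Working backward. After the program, the postcondition 2*x - 6 > 3*x must hold; in canonical form it is x < -6.
Before skip: x < -6
Before vec[x + 2] := x - x + 3: x < -6
Before x := x: x < -6
Before cnt := x - 1: x < -6
Before vec[cnt + 2] := 3*x + 3*x - 6: x < -6
The weakest precondition is x < -6.
Check whether x < -10 implies it.
Every state satisfying the precondition satisfies the weakest precondition: the implication holds.
Answer: valid


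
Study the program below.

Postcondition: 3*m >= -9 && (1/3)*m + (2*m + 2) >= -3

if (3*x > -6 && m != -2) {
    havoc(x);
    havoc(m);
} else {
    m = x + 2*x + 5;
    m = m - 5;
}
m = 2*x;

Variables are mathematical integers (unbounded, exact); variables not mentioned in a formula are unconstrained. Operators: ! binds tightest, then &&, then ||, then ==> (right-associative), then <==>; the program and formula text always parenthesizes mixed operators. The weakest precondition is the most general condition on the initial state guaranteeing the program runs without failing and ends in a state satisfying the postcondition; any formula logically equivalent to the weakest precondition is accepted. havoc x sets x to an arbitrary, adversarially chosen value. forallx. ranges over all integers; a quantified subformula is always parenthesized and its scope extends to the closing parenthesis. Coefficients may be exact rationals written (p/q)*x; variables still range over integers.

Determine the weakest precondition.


Working backward. After the program, the postcondition 3*m >= -9 && (1/3)*m + (2*m + 2) >= -3 must hold; in canonical form it is 3*m >= -9 && (7/3)*m >= -5.
Before m := 2*x: 6*x >= -9 && (14/3)*x >= -5
Then branch requires forall x_1. (6*x_1 >= -9 && (14/3)*x_1 >= -5); else branch requires 6*x >= -9 && (14/3)*x >= -5.
Before the if: ((3*x > -6 && m != -2) ==> (forall x_1. (6*x_1 >= -9 && (14/3)*x_1 >= -5))) && ((!(3*x > -6 && m != -2)) ==> (6*x >= -9 && (14/3)*x >= -5))
Answer: WP = ((3*x > -6 && m != -2) ==> (forall x_1. (6*x_1 >= -9 && (14/3)*x_1 >= -5))) && ((!(3*x > -6 && m != -2)) ==> (6*x >= -9 && (14/3)*x >= -5))


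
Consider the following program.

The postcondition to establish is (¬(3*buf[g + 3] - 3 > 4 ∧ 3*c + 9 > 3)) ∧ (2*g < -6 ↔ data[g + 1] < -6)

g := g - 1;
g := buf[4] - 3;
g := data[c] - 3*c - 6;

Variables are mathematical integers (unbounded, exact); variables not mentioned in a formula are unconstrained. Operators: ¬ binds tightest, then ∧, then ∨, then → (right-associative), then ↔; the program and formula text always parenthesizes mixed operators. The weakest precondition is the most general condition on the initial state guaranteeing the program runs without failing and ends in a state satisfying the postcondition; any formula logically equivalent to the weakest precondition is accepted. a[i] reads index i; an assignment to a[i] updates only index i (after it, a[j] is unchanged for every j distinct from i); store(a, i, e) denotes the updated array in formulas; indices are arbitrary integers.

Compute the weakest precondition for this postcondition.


Working backward. After the program, the postcondition (¬(3*buf[g + 3] - 3 > 4 ∧ 3*c + 9 > 3)) ∧ (2*g < -6 ↔ data[g + 1] < -6) must hold; in canonical form it is (¬(3*buf[g + 3] > 7 ∧ 3*c > -6)) ∧ (2*g < -6 ↔ data[g + 1] < -6).
Before g := data[c] - 3*c - 6: (¬(3*buf[data[c] - 3*c - 3] > 7 ∧ 3*c > -6)) ∧ (2*data[c] < 6*c + 6 ↔ data[data[c] - 3*c - 5] < -6)
Before g := buf[4] - 3: (¬(3*buf[data[c] - 3*c - 3] > 7 ∧ 3*c > -6)) ∧ (2*data[c] < 6*c + 6 ↔ data[data[c] - 3*c - 5] < -6)
Before g := g - 1: (¬(3*buf[data[c] - 3*c - 3] > 7 ∧ 3*c > -6)) ∧ (2*data[c] < 6*c + 6 ↔ data[data[c] - 3*c - 5] < -6)
Answer: WP = (¬(3*buf[data[c] - 3*c - 3] > 7 ∧ 3*c > -6)) ∧ (2*data[c] < 6*c + 6 ↔ data[data[c] - 3*c - 5] < -6)


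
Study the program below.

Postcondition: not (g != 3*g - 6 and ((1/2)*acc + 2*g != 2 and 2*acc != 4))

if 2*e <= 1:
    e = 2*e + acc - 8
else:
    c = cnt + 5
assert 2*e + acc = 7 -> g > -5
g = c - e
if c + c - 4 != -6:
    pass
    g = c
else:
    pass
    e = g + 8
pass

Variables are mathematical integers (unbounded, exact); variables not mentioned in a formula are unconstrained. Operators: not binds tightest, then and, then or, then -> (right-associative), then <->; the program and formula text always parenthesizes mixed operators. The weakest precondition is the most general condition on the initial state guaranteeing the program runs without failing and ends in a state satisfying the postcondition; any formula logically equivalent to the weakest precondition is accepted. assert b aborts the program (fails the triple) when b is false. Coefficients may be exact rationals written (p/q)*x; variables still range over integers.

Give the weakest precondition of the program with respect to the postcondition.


Working backward. After the program, the postcondition not (g != 3*g - 6 and ((1/2)*acc + 2*g != 2 and 2*acc != 4)) must hold; in canonical form it is not (2*g != 6 and (1/2)*acc + 2*g != 2 and 2*acc != 4).
Before skip: not (2*g != 6 and (1/2)*acc + 2*g != 2 and 2*acc != 4)
Then branch requires not (2*c != 6 and (1/2)*acc + 2*c != 2 and 2*acc != 4); else branch requires not (2*g != 6 and (1/2)*acc + 2*g != 2 and 2*acc != 4).
Before the if: (2*c != -2 -> (not (2*c != 6 and (1/2)*acc + 2*c != 2 and 2*acc != 4))) and ((not (2*c != -2)) -> (not (2*g != 6 and (1/2)*acc + 2*g != 2 and 2*acc != 4)))
Before g := c - e: (2*c != -2 -> (not (2*c != 6 and (1/2)*acc + 2*c != 2 and 2*acc != 4))) and ((not (2*c != -2)) -> (not (2*c != 2*e + 6 and (1/2)*acc + 2*c != 2*e + 2 and 2*acc != 4)))
Before assert 2*e + acc = 7 -> g > -5: (acc + 2*e = 7 -> g > -5) and (2*c != -2 -> (not (2*c != 6 and (1/2)*acc + 2*c != 2 and 2*acc != 4))) and ((not (2*c != -2)) -> (not (2*c != 2*e + 6 and (1/2)*acc + 2*c != 2*e + 2 and 2*acc != 4)))
Then branch requires (3*acc + 4*e = 23 -> g > -5) and (2*c != -2 -> (not (2*c != 6 and (1/2)*acc + 2*c != 2 and 2*acc != 4))) and ((not (2*c != -2)) -> (not (2*c != 2*acc + 4*e - 10 and 2*c != (3/2)*acc + 4*e - 14 and 2*acc != 4))); else branch requires (acc + 2*e = 7 -> g > -5) and (2*cnt != -12 -> (not (2*cnt != -4 and (1/2)*acc + 2*cnt != -8 and 2*acc != 4))) and ((not (2*cnt != -12)) -> (not (2*cnt != 2*e - 4 and (1/2)*acc + 2*cnt != 2*e - 8 and 2*acc != 4))).
Before the if: (2*e <= 1 -> ((3*acc + 4*e = 23 -> g > -5) and (2*c != -2 -> (not (2*c != 6 and (1/2)*acc + 2*c != 2 and 2*acc != 4))) and ((not (2*c != -2)) -> (not (2*c != 2*acc + 4*e - 10 and 2*c != (3/2)*acc + 4*e - 14 and 2*acc != 4))))) and ((not (2*e <= 1)) -> ((acc + 2*e = 7 -> g > -5) and (2*cnt != -12 -> (not (2*cnt != -4 and (1/2)*acc + 2*cnt != -8 and 2*acc != 4))) and ((not (2*cnt != -12)) -> (not (2*cnt != 2*e - 4 and (1/2)*acc + 2*cnt != 2*e - 8 and 2*acc != 4)))))
Answer: WP = (2*e <= 1 -> ((3*acc + 4*e = 23 -> g > -5) and (2*c != -2 -> (not (2*c != 6 and (1/2)*acc + 2*c != 2 and 2*acc != 4))) and ((not (2*c != -2)) -> (not (2*c != 2*acc + 4*e - 10 and 2*c != (3/2)*acc + 4*e - 14 and 2*acc != 4))))) and ((not (2*e <= 1)) -> ((acc + 2*e = 7 -> g > -5) and (2*cnt != -12 -> (not (2*cnt != -4 and (1/2)*acc + 2*cnt != -8 and 2*acc != 4))) and ((not (2*cnt != -12)) -> (not (2*cnt != 2*e - 4 and (1/2)*acc + 2*cnt != 2*e - 8 and 2*acc != 4)))))


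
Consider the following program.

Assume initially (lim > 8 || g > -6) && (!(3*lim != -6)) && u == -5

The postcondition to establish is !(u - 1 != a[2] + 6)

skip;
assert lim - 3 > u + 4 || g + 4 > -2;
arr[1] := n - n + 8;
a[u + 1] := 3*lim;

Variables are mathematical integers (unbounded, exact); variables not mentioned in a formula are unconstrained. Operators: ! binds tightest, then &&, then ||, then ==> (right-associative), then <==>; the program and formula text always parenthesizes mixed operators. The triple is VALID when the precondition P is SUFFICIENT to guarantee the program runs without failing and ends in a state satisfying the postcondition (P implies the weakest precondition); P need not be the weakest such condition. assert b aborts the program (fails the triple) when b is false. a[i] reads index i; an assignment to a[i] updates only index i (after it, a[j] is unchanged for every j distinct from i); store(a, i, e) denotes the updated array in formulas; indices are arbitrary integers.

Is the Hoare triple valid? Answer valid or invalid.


Working backward. After the program, the postcondition !(u - 1 != a[2] + 6) must hold; in canonical form it is !(u != a[2] + 7).
Before a[u + 1] := 3*lim: !(u != store(a, u + 1, 3*lim)[2] + 7)
Before arr[1] := n - n + 8: !(u != store(a, u + 1, 3*lim)[2] + 7)
Before assert lim - 3 > u + 4 || g + 4 > -2: (lim > u + 7 || g > -6) && (!(u != store(a, u + 1, 3*lim)[2] + 7))
Before skip: (lim > u + 7 || g > -6) && (!(u != store(a, u + 1, 3*lim)[2] + 7))
The weakest precondition is (lim > u + 7 || g > -6) && (!(u != store(a, u + 1, 3*lim)[2] + 7)).
Check whether (lim > 8 || g > -6) && (!(3*lim != -6)) && u == -5 implies it.
Countermodel: at the initial state a = {[-4] = -11, [2] = -11, elsewhere -11}, g = -5, lim = -2, u = -5, the precondition holds but the weakest precondition fails.
Answer: invalid


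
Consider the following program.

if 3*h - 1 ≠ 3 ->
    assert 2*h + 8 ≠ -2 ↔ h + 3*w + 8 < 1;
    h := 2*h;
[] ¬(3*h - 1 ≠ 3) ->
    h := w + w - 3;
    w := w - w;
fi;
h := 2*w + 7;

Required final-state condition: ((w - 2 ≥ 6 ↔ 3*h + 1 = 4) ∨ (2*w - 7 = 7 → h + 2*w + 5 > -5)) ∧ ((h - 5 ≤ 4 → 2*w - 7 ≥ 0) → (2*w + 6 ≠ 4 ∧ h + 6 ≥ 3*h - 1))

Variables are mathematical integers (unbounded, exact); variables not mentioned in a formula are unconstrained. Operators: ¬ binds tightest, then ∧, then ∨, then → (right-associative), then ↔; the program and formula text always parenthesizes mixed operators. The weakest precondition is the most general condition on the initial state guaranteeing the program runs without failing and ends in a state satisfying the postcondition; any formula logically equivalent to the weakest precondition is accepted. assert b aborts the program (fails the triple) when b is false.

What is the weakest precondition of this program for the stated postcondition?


Working backward. After the program, the postcondition ((w - 2 ≥ 6 ↔ 3*h + 1 = 4) ∨ (2*w - 7 = 7 → h + 2*w + 5 > -5)) ∧ ((h - 5 ≤ 4 → 2*w - 7 ≥ 0) → (2*w + 6 ≠ 4 ∧ h + 6 ≥ 3*h - 1)) must hold; in canonical form it is ((w ≥ 8 ↔ 3*h = 3) ∨ (2*w = 14 → h + 2*w > -10)) ∧ ((h ≤ 9 → 2*w ≥ 7) → (2*w ≠ -2 ∧ 2*h ≤ 7)).
Before h := 2*w + 7: ((w ≥ 8 ↔ 6*w = -18) ∨ (2*w = 14 → 4*w > -17)) ∧ ((2*w ≤ 2 → 2*w ≥ 7) → (2*w ≠ -2 ∧ 4*w ≤ -7))
Then branch requires (2*h ≠ -10 ↔ h + 3*w < -7) ∧ ((w ≥ 8 ↔ 6*w = -18) ∨ (2*w = 14 → 4*w > -17)) ∧ ((2*w ≤ 2 → 2*w ≥ 7) → (2*w ≠ -2 ∧ 4*w ≤ -7)); else branch requires true.
Before the if: 3*h ≠ 4 → ((2*h ≠ -10 ↔ h + 3*w < -7) ∧ ((w ≥ 8 ↔ 6*w = -18) ∨ (2*w = 14 → 4*w > -17)) ∧ ((2*w ≤ 2 → 2*w ≥ 7) → (2*w ≠ -2 ∧ 4*w ≤ -7)))
Answer: WP = 3*h ≠ 4 → ((2*h ≠ -10 ↔ h + 3*w < -7) ∧ ((w ≥ 8 ↔ 6*w = -18) ∨ (2*w = 14 → 4*w > -17)) ∧ ((2*w ≤ 2 → 2*w ≥ 7) → (2*w ≠ -2 ∧ 4*w ≤ -7)))


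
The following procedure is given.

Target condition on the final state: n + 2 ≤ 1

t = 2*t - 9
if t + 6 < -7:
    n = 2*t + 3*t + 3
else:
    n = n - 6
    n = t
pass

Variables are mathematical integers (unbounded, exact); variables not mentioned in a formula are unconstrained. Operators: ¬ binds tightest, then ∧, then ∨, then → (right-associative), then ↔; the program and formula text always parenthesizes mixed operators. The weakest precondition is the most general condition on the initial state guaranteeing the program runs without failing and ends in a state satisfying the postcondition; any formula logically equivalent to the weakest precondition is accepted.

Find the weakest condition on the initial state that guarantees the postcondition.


Working backward. After the program, the postcondition n + 2 ≤ 1 must hold; in canonical form it is n ≤ -1.
Before skip: n ≤ -1
Then branch requires 5*t ≤ -4; else branch requires t ≤ -1.
Before the if: (t < -13 → 5*t ≤ -4) ∧ ((¬(t < -13)) → t ≤ -1)
Before t := 2*t - 9: (2*t < -4 → 10*t ≤ 41) ∧ ((¬(2*t < -4)) → 2*t ≤ 8)
Answer: WP = (2*t < -4 → 10*t ≤ 41) ∧ ((¬(2*t < -4)) → 2*t ≤ 8)


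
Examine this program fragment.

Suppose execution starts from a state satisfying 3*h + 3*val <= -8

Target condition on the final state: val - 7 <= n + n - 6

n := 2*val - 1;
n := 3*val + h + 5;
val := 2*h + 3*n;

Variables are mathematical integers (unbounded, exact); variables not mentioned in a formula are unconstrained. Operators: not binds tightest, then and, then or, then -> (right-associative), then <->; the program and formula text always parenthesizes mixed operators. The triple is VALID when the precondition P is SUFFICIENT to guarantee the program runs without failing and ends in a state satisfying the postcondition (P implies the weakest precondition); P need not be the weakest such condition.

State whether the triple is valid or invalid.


Working backward. After the program, the postcondition val - 7 <= n + n - 6 must hold; in canonical form it is val <= 2*n + 1.
Before val := 2*h + 3*n: 2*h + n <= 1
Before n := 3*val + h + 5: 3*h + 3*val <= -4
Before n := 2*val - 1: 3*h + 3*val <= -4
The weakest precondition is 3*h + 3*val <= -4.
Check whether 3*h + 3*val <= -8 implies it.
Every state satisfying the precondition satisfies the weakest precondition: the implication holds.
Answer: valid


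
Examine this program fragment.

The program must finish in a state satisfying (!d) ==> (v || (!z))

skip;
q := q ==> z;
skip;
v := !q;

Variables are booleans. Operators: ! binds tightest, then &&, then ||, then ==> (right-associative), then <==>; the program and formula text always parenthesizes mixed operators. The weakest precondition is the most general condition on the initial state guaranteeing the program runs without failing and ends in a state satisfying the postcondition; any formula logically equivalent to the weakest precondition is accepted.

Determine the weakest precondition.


Working backward. After the program, (!d) ==> (v || (!z)) must hold.
Before v := !q: (!d) ==> ((!q) || (!z))
Before skip: (!d) ==> ((!q) || (!z))
Before q := q ==> z: (!d) ==> ((!(q ==> z)) || (!z))
Before skip: (!d) ==> ((!(q ==> z)) || (!z))
Answer: WP = (!d) ==> ((!(q ==> z)) || (!z))
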